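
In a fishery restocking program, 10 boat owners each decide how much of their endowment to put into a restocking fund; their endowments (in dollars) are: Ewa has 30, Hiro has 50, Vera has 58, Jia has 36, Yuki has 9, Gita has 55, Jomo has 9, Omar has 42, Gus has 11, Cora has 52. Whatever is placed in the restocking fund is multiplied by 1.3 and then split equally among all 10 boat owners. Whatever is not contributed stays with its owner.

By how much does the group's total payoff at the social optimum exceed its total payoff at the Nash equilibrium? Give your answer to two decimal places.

105.60 dollars

The private return per contributed unit is 1.3/10 = 0.1300 < 1 for every player regardless of endowment, so the Nash equilibrium is zero contribution and the group total is Σ E_j = 30 + 50 + 58 + 36 + 9 + 55 + 9 + 42 + 11 + 52 = 352.
Each contributed unit returns 1.300 to the group, so the social optimum is full contribution by everyone: group total = 1.300 × 352 = 457.60.
Efficiency loss = (1.300 − 1) × 352 = 105.60.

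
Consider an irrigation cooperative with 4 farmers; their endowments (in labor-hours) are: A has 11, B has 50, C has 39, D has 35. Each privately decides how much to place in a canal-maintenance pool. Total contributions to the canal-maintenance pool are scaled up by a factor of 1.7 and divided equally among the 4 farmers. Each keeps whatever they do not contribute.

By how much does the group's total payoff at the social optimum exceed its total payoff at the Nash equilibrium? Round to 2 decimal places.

94.50 labor-hours

The private return per contributed unit is 1.7/4 = 0.4250 < 1 for every player regardless of endowment, so the Nash equilibrium is zero contribution and the group total is Σ E_j = 11 + 50 + 39 + 35 = 135.
Each contributed unit returns 1.700 to the group, so the social optimum is full contribution by everyone: group total = 1.700 × 135 = 229.50.
Efficiency loss = (1.700 − 1) × 135 = 94.50.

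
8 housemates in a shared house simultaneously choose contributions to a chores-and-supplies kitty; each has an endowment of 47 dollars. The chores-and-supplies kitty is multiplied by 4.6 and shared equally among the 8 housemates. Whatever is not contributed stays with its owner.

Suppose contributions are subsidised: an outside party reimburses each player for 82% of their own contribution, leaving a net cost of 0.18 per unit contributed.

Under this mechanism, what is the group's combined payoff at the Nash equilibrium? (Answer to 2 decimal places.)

2037.92 dollars

Under the mechanism each unit contributed yields (4.6/8) / 0.18 = 3.1944 back to its contributor per unit of net cost, which exceeds 1, making full contribution the dominant choice for everyone.
So the Nash equilibrium is full contribution by all 8; the group earns 8 × (47 × 0.82 + 4.6 × 47) = 2037.92.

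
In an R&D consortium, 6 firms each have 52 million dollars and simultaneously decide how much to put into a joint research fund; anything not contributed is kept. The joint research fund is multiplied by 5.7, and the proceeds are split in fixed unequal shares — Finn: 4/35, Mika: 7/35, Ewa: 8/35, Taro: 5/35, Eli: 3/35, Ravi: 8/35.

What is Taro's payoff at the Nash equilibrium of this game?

179.03 million dollars

Player j's private return per contributed unit is 5.7 × (j's share). Contributing is weakly dominant for j when that share is at least 1/5.7 = 0.1754, and contributing 0 is dominant otherwise.
The shares above 0.1754 belong to Mika, Ewa and Ravi, contributing 52 each; the remaining 3 contribute 0. Total contributed: 156.
Taro keeps 52 and receives 5.7 × 156 × 5/35 = 127.03 from the joint research fund, for a payoff of 179.03.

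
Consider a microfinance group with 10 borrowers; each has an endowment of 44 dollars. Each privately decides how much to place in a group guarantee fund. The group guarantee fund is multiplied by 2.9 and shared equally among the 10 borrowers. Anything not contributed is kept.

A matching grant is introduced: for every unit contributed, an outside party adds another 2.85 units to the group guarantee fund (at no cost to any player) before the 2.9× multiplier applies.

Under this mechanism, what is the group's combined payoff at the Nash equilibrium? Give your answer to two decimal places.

The effective private return per unit is now 2.9 × 3.85 / 10 = 1.1165 > 1, so every player's dominant strategy flips to full contribution.
So the Nash equilibrium is full contribution by all 10; the group earns 2.9 × 3.85 × 440 = 4912.60.

4912.60 dollars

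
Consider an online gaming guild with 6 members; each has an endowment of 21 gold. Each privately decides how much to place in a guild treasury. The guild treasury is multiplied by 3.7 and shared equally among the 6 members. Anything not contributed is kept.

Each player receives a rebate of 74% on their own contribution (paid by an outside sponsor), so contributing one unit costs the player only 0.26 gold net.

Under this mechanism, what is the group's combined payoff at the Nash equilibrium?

The effective private return per unit is now (3.7/6) / 0.26 = 2.3718 > 1, so every player's dominant strategy flips to full contribution.
At the Nash equilibrium everyone contributes 21. Group total payoff = 6 × (21 × 0.74 + 3.7 × 21) = 559.44.

559.44 gold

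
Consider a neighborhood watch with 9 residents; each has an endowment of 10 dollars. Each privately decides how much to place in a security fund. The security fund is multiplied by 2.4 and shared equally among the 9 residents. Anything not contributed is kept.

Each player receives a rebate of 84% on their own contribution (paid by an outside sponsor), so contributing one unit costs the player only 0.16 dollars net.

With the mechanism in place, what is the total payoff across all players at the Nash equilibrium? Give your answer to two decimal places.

The effective private return per unit is now (2.4/9) / 0.16 = 1.6667 > 1, so every player's dominant strategy flips to full contribution.
So the Nash equilibrium is full contribution by all 9; the group earns 9 × (10 × 0.84 + 2.4 × 10) = 291.60.

291.60 dollars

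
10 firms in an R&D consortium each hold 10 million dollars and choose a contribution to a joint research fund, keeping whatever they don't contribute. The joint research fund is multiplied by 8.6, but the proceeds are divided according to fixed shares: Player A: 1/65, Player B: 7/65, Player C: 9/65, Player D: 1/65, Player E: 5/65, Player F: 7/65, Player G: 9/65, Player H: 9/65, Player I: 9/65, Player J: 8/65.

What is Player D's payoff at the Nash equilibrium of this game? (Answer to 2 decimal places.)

16.62 million dollars

A player with share s gets back 8.6·s per unit contributed, so full contribution is dominant for anyone with s > 1/8.6 = 0.1163 and zero contribution is dominant for anyone below.
Player C, Player G, Player H, Player I and Player J clear that bar, contributing 10 each; the remaining 5 contribute 0. Total contributed: 50.
Player D keeps 10 and receives 8.6 × 50 × 1/65 = 6.62 from the joint research fund, for a payoff of 16.62.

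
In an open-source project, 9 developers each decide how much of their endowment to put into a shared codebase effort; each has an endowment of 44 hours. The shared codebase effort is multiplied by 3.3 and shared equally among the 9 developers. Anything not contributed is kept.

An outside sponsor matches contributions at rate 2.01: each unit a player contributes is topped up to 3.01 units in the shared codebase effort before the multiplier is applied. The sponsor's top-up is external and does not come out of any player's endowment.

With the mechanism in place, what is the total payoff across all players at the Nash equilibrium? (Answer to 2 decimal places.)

3933.47 hours

The effective private return per unit is now 3.3 × 3.01 / 9 = 1.1037 > 1, so every player's dominant strategy flips to full contribution.
At the Nash equilibrium everyone contributes 44. Group total payoff = 3.3 × 3.01 × 396 = 3933.47.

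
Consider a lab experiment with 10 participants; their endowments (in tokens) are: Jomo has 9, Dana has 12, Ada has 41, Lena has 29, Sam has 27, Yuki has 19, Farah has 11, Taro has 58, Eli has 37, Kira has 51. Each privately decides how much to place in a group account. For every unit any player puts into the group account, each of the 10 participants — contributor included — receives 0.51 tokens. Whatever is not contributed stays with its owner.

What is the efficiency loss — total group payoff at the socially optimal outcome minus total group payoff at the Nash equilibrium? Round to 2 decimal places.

1205.40 tokens

The private return per contributed unit is 0.51 < 1 for everyone, so the Nash equilibrium is zero contribution and the group total is Σ E_j = 9 + 12 + 41 + 29 + 27 + 19 + 11 + 58 + 37 + 51 = 294.
Each contributed unit returns 5.100 to the group, so the social optimum is full contribution by everyone: group total = 5.100 × 294 = 1499.40.
Efficiency loss = (5.100 − 1) × 294 = 1205.40.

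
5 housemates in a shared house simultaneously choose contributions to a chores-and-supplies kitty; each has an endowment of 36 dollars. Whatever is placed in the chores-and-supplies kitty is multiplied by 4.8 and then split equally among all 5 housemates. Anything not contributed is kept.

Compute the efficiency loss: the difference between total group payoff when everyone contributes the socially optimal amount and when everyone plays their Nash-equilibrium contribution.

684.00 dollars

Each contributed unit returns 4.8/5 = 0.9600 to its contributor — below 1 — so contributing 0 is dominant for every player. At the Nash equilibrium everyone keeps their 36, and the group total is 5 × 36 = 180.
Each contributed unit returns 4.800 to the group as a whole (0.9600 to each of 5 players), which exceeds 1, so the social optimum is full contribution: group total = 4.800 × 180 = 864.00.
Efficiency loss = 864.00 − 180 = 684.00.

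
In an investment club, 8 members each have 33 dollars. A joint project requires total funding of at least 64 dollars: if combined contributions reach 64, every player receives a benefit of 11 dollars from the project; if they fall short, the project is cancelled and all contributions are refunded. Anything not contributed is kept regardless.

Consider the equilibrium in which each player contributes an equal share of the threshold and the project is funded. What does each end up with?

36 dollars

Equal share of the threshold: 64/8 = 8.
At this profile no one gains by cutting their contribution: any cut drops the total below 64, the project is cancelled, contributions are refunded, and the deviator ends with 33, which is less than 33 − 8 + 11 = 36. Contributing more than 8 just wastes the excess. So contributing exactly 8 is a best response.
Each player's payoff: 33 − 8 + 11 = 36.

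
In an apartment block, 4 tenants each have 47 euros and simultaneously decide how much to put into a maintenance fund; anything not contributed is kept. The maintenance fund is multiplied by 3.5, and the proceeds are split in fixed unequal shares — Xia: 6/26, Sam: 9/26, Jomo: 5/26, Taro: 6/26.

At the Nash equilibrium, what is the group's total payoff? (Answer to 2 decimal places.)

305.50 euros

For player j, contributing a unit is worthwhile iff 3.5 × (j's share) ≥ 1, i.e. iff j's share is at least 0.2857.
The only share above 0.2857 is Sam's 9/26, contributing 47; the remaining 3 contribute 0. Total contributed: 47.
The maintenance fund pays out 3.5 × 47 = 164.50 in total (split across the unequal shares, but the aggregate is all that matters for the group sum).
The 3 free-riders keep 47 each, adding 141. Group total = 141 + 164.50 = 305.50.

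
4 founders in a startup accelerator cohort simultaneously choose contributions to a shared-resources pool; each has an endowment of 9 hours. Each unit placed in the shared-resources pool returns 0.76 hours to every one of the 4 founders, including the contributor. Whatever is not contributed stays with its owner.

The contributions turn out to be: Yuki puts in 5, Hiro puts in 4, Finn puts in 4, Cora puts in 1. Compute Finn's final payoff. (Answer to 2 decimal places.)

Total contributed: 5 + 4 + 4 + 1 = 14.
Each receives 0.76 × 14 = 10.64 from the shared-resources pool.
Finn keeps 9 − 4 = 5, so Finn's payoff is 5 + 10.64 = 15.64.

15.64 hours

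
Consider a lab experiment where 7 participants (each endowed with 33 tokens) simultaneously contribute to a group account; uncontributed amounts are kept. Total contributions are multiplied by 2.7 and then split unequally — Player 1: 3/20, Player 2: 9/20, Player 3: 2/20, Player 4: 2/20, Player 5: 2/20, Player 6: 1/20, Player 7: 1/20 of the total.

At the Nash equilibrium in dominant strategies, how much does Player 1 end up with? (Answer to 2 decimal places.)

Player j's private return per contributed unit is 2.7 × (j's share). Contributing is weakly dominant for j when that share is at least 1/2.7 = 0.3704, and contributing 0 is dominant otherwise.
Only Player 2 (9/20) clears that bar, contributing 33; the remaining 6 contribute 0. Total contributed: 33.
Player 1 keeps 33 and receives 2.7 × 33 × 3/20 = 13.37 from the group account, for a payoff of 46.37.

46.37 tokens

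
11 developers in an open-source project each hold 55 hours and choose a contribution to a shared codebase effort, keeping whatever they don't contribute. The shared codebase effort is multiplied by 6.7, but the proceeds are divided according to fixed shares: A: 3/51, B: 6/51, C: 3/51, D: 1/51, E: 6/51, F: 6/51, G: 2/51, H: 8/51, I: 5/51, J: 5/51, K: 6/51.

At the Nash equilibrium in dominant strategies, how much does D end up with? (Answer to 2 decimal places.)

62.23 hours

For player j, contributing a unit is worthwhile iff 6.7 × (j's share) ≥ 1, i.e. iff j's share is at least 0.1493.
H alone (share 8/51) is above the threshold, contributing 55; the remaining 10 contribute 0. Total contributed: 55.
D keeps 55 and receives 6.7 × 55 × 1/51 = 7.23 from the shared codebase effort, for a payoff of 62.23.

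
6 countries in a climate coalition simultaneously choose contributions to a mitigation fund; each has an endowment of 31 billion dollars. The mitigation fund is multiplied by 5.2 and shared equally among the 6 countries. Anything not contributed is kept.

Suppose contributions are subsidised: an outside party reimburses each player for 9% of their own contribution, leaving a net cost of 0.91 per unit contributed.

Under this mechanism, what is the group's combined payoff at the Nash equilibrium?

186.00 billion dollars

The effective private return is (5.2/6) / 0.91 = 0.9524, which is still under 1, so the mechanism doesn't change anyone's dominant strategy: zero contribution.
At the Nash equilibrium no one contributes; group total payoff = 6 × 31 = 186.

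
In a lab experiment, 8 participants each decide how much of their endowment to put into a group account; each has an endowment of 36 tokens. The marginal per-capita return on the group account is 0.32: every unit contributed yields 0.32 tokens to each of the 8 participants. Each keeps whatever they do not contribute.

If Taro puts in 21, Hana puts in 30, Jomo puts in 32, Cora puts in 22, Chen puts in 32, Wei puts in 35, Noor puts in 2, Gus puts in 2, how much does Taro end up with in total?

71.32 tokens

Total contributed: 21 + 30 + 32 + 22 + 32 + 35 + 2 + 2 = 176.
Each receives 0.32 × 176 = 56.32 from the group account.
Taro keeps 36 − 21 = 15, so Taro's payoff is 15 + 56.32 = 71.32.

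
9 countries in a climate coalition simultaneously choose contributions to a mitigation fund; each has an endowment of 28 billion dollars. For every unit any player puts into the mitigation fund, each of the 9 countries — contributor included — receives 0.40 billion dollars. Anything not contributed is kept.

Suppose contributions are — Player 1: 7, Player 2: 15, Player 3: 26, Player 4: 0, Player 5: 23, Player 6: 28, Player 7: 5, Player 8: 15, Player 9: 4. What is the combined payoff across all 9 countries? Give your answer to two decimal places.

571.80 billion dollars

Total contributed: 7 + 15 + 26 + 0 + 23 + 28 + 5 + 15 + 4 = 123; total kept: 9 × 28 − 123 = 129.
The mitigation fund pays out 0.40 × 9 × 123 = 442.80 in aggregate.
Group total = 129 + 442.80 = 571.80.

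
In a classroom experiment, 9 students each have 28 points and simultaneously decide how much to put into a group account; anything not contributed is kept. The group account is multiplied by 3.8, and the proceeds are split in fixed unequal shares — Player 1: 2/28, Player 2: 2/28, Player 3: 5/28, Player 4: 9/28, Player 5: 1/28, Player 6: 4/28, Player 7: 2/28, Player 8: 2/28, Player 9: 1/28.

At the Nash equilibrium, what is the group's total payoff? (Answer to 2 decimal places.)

330.40 points

Each unit j contributes comes back to j as 3.8 × (j's share), so j prefers to contribute only if that share exceeds 1/3.8 = 0.2632; otherwise keeping the unit dominates.
Only Player 4 (9/28) clears that bar, contributing 28; the remaining 8 contribute 0. Total contributed: 28.
The group account pays out 3.8 × 28 = 106.40 in total (split across the unequal shares, but the aggregate is all that matters for the group sum).
The 8 free-riders keep 28 each, adding 224. Group total = 224 + 106.40 = 330.40.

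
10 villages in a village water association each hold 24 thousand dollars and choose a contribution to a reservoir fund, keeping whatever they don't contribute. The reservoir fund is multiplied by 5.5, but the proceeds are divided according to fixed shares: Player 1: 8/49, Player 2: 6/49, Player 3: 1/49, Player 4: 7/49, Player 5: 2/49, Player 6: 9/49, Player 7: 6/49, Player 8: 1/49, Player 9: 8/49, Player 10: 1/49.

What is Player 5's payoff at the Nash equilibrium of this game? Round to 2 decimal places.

Each unit j contributes comes back to j as 5.5 × (j's share), so j prefers to contribute only if that share exceeds 1/5.5 = 0.1818; otherwise keeping the unit dominates.
Player 6 alone (share 9/49) is above the threshold, contributing 24; the remaining 9 contribute 0. Total contributed: 24.
Player 5 keeps 24 and receives 5.5 × 24 × 2/49 = 5.39 from the reservoir fund, for a payoff of 29.39.

29.39 thousand dollars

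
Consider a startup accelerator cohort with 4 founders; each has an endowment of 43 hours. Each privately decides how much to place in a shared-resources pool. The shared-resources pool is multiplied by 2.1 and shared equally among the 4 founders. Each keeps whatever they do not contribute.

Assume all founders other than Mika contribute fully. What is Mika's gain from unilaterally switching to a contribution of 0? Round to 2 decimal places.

20.43 hours

Switching from a contribution of 43 to 0 lets Mika keep an extra 43 hours, but lowers the shared-resources pool by 43, which costs Mika their own share of that drop: 2.1/4 × 43 = 22.57.
Net gain = 43 − 22.57 = 20.43. The private return per contributed unit (0.5250) is below 1, so free-riding is indeed the best response regardless of what the others do.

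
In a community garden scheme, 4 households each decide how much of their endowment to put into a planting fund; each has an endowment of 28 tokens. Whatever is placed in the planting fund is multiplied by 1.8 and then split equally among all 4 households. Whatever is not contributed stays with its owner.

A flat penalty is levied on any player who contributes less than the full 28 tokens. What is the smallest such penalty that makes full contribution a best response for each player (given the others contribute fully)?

Given the others contribute fully, the best deviation is to contribute 0 (any partial contribution still incurs the fine and gives up units whose private return 0.4500 is below 1).
Deviating from 28 to 0 saves 28 tokens but forfeits the deviator's share of the drop in the planting fund: 1.8/4 × 28 = 12.60.
So the deviation gain is 28 − 12.60 = 15.40, and the fine must be at least 15.40 tokens to wipe it out.

15.40 tokens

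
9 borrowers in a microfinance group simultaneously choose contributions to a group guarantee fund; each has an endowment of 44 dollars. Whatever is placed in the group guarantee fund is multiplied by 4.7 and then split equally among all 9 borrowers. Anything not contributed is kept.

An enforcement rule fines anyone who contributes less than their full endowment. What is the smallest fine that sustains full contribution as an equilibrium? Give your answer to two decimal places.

Given the others contribute fully, the best deviation is to contribute 0 (any partial contribution still incurs the fine and gives up units whose private return 0.5222 is below 1).
Deviating from 44 to 0 saves 44 dollars but forfeits the deviator's share of the drop in the group guarantee fund: 4.7/9 × 44 = 22.98.
So the deviation gain is 44 − 22.98 = 21.02, and the fine must be at least 21.02 dollars to wipe it out.

21.02 dollars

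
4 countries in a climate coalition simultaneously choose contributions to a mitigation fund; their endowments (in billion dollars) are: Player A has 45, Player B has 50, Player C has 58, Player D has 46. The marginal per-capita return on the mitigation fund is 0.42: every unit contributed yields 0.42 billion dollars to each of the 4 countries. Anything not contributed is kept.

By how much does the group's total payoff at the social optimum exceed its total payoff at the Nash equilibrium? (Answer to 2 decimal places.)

135.32 billion dollars

The private return per contributed unit is 0.42 < 1 for everyone, so the Nash equilibrium is zero contribution and the group total is Σ E_j = 45 + 50 + 58 + 46 = 199.
Each contributed unit returns 1.680 to the group, so the social optimum is full contribution by everyone: group total = 1.680 × 199 = 334.32.
Efficiency loss = (1.680 − 1) × 199 = 135.32.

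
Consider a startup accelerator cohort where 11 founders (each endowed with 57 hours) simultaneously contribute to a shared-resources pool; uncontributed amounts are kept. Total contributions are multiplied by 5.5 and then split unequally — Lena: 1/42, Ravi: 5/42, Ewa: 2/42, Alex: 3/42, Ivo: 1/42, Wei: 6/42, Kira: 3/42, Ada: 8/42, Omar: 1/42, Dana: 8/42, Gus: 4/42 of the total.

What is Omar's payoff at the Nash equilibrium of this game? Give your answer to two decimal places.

71.93 hours

Each unit j contributes comes back to j as 5.5 × (j's share), so j prefers to contribute only if that share exceeds 1/5.5 = 0.1818; otherwise keeping the unit dominates.
Ada and Dana clear that bar, contributing 57 each; the remaining 9 contribute 0. Total contributed: 114.
Omar keeps 57 and receives 5.5 × 114 × 1/42 = 14.93 from the shared-resources pool, for a payoff of 71.93.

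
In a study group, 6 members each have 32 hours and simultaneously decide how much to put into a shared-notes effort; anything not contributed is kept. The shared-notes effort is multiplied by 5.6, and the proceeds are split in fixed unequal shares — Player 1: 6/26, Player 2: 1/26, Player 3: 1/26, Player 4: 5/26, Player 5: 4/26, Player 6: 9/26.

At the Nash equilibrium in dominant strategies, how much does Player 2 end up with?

52.68 hours

Each unit j contributes comes back to j as 5.6 × (j's share), so j prefers to contribute only if that share exceeds 1/5.6 = 0.1786; otherwise keeping the unit dominates.
The shares above 0.1786 belong to Player 1, Player 4 and Player 6, contributing 32 each; the remaining 3 contribute 0. Total contributed: 96.
Player 2 keeps 32 and receives 5.6 × 96 × 1/26 = 20.68 from the shared-notes effort, for a payoff of 52.68.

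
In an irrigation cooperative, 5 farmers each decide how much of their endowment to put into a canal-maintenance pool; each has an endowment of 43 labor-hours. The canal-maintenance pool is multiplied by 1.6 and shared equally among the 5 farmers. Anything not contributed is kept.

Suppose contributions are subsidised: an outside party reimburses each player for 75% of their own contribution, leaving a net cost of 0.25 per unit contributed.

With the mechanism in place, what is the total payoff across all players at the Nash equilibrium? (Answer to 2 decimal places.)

The effective private return per unit is now (1.6/5) / 0.25 = 1.2800 > 1, so every player's dominant strategy flips to full contribution.
At the Nash equilibrium everyone contributes 43. Group total payoff = 5 × (43 × 0.75 + 1.6 × 43) = 505.25.

505.25 labor-hours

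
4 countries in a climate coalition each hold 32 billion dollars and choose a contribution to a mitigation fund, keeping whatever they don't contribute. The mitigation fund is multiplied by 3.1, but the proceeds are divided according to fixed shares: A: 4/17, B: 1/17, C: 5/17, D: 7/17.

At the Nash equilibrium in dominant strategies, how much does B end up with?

37.84 billion dollars

A player with share s gets back 3.1·s per unit contributed, so full contribution is dominant for anyone with s > 1/3.1 = 0.3226 and zero contribution is dominant for anyone below.
Only D (7/17) clears that bar, contributing 32; the remaining 3 contribute 0. Total contributed: 32.
B keeps 32 and receives 3.1 × 32 × 1/17 = 5.84 from the mitigation fund, for a payoff of 37.84.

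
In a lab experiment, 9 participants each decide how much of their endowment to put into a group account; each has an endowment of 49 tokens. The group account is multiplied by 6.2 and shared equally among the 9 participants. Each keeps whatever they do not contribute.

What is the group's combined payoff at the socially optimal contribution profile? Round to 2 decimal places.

2734.20 tokens

Each contributed unit returns 6.200 to the group as a whole (0.6889 to each of 9 players), which exceeds 1, so the social optimum is full contribution: group total = 6.200 × 441 = 2734.20.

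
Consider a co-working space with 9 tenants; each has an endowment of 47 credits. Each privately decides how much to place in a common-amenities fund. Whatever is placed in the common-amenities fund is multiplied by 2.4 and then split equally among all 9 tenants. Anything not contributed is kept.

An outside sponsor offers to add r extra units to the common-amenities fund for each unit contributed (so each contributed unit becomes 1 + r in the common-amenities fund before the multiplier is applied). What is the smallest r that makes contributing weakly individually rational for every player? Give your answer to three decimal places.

2.750

With matching at rate r, one contributed unit becomes (1 + r) in the common-amenities fund and returns 2.4 × (1 + r) / 9 to the contributor.
Setting this equal to 1: 1 + r = 9/2.4 = 3.7500.
So the minimum matching rate is r = 3.7500 − 1 = 2.750.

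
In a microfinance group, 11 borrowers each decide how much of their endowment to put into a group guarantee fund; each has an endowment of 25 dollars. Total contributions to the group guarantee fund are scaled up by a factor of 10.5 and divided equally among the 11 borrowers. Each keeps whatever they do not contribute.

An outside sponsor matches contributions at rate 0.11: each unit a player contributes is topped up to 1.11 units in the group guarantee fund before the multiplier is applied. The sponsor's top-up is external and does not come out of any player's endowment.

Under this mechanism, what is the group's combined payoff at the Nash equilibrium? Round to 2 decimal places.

With the mechanism, a contributed unit returns 10.5 × 1.11 / 11 = 1.0595 per unit of net cost to the contributor — now above 1 — so contributing fully is weakly dominant for every player.
So the Nash equilibrium is full contribution by all 11; the group earns 10.5 × 1.11 × 275 = 3205.13.

3205.13 dollars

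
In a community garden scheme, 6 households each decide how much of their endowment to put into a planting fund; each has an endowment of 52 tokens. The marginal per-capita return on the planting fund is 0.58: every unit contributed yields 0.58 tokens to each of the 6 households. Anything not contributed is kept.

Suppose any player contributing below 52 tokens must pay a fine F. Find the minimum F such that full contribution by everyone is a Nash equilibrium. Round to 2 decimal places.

21.84 tokens

Given the others contribute fully, the best deviation is to contribute 0 (any partial contribution still incurs the fine and gives up units whose private return 0.58 is below 1).
Deviating from 52 to 0 saves 52 tokens but forfeits the deviator's share of the drop in the planting fund: 0.58 × 52 = 30.16.
So the deviation gain is 52 − 30.16 = 21.84, and the fine must be at least 21.84 tokens to wipe it out.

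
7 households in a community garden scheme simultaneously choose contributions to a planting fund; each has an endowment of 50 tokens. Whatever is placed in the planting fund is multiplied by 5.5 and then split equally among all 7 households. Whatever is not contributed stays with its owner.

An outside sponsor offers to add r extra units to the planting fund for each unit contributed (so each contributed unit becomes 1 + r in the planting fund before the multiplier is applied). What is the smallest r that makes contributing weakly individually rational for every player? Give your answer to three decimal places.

With matching at rate r, one contributed unit becomes (1 + r) in the planting fund and returns 5.5 × (1 + r) / 7 to the contributor.
Setting this equal to 1: 1 + r = 7/5.5 = 1.2727.
So the minimum matching rate is r = 1.2727 − 1 = 0.273.

0.273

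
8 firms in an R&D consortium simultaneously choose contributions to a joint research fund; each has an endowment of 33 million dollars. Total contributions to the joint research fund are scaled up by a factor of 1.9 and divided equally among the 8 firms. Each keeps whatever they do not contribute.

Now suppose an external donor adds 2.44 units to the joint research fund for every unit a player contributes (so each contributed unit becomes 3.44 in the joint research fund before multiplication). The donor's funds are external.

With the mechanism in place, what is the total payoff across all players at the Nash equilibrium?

The effective private return is 1.9 × 3.44 / 8 = 0.8170, which is still under 1, so the mechanism doesn't change anyone's dominant strategy: zero contribution.
Everyone keeps their endowment and the group total is 8 × 33 = 264.

264.00 million dollars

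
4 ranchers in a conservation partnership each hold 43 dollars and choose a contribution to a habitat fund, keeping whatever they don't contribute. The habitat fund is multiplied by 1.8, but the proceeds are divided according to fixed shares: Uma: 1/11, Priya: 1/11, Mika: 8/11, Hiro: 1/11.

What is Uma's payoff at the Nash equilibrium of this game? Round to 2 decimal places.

50.04 dollars

A player with share s gets back 1.8·s per unit contributed, so full contribution is dominant for anyone with s > 1/1.8 = 0.5556 and zero contribution is dominant for anyone below.
Mika alone (share 8/11) is above the threshold, contributing 43; the remaining 3 contribute 0. Total contributed: 43.
Uma keeps 43 and receives 1.8 × 43 × 1/11 = 7.04 from the habitat fund, for a payoff of 50.04.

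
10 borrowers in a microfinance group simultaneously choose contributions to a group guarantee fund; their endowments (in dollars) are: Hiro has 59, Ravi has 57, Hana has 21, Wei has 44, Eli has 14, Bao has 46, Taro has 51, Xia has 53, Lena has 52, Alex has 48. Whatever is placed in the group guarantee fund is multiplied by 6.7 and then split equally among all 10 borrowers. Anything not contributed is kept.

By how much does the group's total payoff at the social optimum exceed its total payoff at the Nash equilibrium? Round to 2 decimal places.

2536.50 dollars

The private return per contributed unit is 6.7/10 = 0.6700 < 1 for every player regardless of endowment, so the Nash equilibrium is zero contribution and the group total is Σ E_j = 59 + 57 + 21 + 44 + 14 + 46 + 51 + 53 + 52 + 48 = 445.
Each contributed unit returns 6.700 to the group, so the social optimum is full contribution by everyone: group total = 6.700 × 445 = 2981.50.
Efficiency loss = (6.700 − 1) × 445 = 2536.50.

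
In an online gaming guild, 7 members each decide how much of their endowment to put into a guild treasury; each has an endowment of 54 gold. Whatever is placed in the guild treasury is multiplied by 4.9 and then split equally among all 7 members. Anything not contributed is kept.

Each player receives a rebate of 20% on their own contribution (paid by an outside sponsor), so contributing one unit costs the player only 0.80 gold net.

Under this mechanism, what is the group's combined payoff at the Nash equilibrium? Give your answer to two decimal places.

Even with the mechanism, each unit contributed returns only (4.9/7) / 0.80 = 0.8750 per unit of net cost, so contributing nothing is still dominant.
Everyone keeps their endowment and the group total is 7 × 54 = 378.

378.00 gold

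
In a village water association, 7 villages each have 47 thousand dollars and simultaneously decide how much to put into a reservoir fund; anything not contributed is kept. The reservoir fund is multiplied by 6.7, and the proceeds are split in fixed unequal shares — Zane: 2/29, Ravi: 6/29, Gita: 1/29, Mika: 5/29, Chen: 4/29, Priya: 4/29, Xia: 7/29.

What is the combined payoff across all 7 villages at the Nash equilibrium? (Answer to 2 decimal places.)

1132.70 thousand dollars

Each unit j contributes comes back to j as 6.7 × (j's share), so j prefers to contribute only if that share exceeds 1/6.7 = 0.1493; otherwise keeping the unit dominates.
The shares above 0.1493 belong to Ravi, Mika and Xia, contributing 47 each; the remaining 4 contribute 0. Total contributed: 141.
The reservoir fund pays out 6.7 × 141 = 944.70 in total (split across the unequal shares, but the aggregate is all that matters for the group sum).
The 4 free-riders keep 47 each, adding 188. Group total = 188 + 944.70 = 1132.70.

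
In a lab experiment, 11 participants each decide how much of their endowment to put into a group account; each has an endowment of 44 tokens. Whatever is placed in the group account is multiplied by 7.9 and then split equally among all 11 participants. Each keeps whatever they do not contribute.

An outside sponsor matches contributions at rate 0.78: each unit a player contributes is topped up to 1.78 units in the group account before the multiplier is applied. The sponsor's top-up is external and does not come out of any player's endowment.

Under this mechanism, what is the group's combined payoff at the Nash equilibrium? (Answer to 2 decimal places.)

6806.01 tokens

The effective private return per unit is now 7.9 × 1.78 / 11 = 1.2784 > 1, so every player's dominant strategy flips to full contribution.
So the Nash equilibrium is full contribution by all 11; the group earns 7.9 × 1.78 × 484 = 6806.01.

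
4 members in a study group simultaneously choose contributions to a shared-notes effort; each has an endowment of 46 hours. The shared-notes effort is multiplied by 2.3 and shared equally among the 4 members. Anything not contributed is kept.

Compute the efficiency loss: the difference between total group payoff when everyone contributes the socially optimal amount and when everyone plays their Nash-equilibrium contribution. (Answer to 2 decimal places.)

239.20 hours

Each contributed unit returns 2.3/4 = 0.5750 to its contributor — below 1 — so contributing 0 is dominant for every player. At the Nash equilibrium everyone keeps their 46, and the group total is 4 × 46 = 184.
Each contributed unit returns 2.300 to the group as a whole (0.5750 to each of 4 players), which exceeds 1, so the social optimum is full contribution: group total = 2.300 × 184 = 423.20.
Efficiency loss = 423.20 − 184 = 239.20.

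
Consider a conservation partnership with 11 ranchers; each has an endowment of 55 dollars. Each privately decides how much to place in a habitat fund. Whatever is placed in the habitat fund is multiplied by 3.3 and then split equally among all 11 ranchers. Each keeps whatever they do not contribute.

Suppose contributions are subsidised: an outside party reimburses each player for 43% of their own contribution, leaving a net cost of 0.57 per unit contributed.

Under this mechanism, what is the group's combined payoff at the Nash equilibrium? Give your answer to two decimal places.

The effective private return is (3.3/11) / 0.57 = 0.5263, which is still under 1, so the mechanism doesn't change anyone's dominant strategy: zero contribution.
At the Nash equilibrium no one contributes; group total payoff = 11 × 55 = 605.

605.00 dollars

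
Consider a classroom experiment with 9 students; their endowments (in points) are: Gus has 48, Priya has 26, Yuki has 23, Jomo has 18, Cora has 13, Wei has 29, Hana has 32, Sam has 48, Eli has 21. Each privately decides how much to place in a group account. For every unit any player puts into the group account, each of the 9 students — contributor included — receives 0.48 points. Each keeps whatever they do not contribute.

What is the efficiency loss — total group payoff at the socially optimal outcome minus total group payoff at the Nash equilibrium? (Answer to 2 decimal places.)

856.56 points

The private return per contributed unit is 0.48 < 1 for everyone, so the Nash equilibrium is zero contribution and the group total is Σ E_j = 48 + 26 + 23 + 18 + 13 + 29 + 32 + 48 + 21 = 258.
Each contributed unit returns 4.320 to the group, so the social optimum is full contribution by everyone: group total = 4.320 × 258 = 1114.56.
Efficiency loss = (4.320 − 1) × 258 = 856.56.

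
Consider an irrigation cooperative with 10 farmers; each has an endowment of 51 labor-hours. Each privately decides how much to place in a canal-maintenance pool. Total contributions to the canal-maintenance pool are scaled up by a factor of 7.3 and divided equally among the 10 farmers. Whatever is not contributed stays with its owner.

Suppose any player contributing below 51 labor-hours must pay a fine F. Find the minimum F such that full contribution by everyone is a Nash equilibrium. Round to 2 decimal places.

13.77 labor-hours

Given the others contribute fully, the best deviation is to contribute 0 (any partial contribution still incurs the fine and gives up units whose private return 0.7300 is below 1).
Deviating from 51 to 0 saves 51 labor-hours but forfeits the deviator's share of the drop in the canal-maintenance pool: 7.3/10 × 51 = 37.23.
So the deviation gain is 51 − 37.23 = 13.77, and the fine must be at least 13.77 labor-hours to wipe it out.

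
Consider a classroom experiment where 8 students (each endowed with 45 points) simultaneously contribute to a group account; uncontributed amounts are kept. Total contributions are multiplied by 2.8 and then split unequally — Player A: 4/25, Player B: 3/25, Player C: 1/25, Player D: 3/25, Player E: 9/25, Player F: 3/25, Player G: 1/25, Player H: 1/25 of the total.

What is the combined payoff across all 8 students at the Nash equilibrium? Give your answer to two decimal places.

441.00 points

For player j, contributing a unit is worthwhile iff 2.8 × (j's share) ≥ 1, i.e. iff j's share is at least 0.3571.
Only Player E (9/25) clears that bar, contributing 45; the remaining 7 contribute 0. Total contributed: 45.
The group account pays out 2.8 × 45 = 126.00 in total (split across the unequal shares, but the aggregate is all that matters for the group sum).
The 7 free-riders keep 45 each, adding 315. Group total = 315 + 126.00 = 441.00.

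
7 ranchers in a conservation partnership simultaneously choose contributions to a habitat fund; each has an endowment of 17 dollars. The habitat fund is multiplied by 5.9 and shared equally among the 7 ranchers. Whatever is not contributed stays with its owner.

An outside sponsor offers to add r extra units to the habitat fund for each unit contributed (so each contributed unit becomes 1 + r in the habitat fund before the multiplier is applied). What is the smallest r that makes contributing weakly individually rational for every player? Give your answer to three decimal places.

With matching at rate r, one contributed unit becomes (1 + r) in the habitat fund and returns 5.9 × (1 + r) / 7 to the contributor.
Setting this equal to 1: 1 + r = 7/5.9 = 1.1864.
So the minimum matching rate is r = 1.1864 − 1 = 0.186.

0.186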